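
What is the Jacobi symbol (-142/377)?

Reduce the numerator: -142 ≡ 235 (mod 377), so (-142/377) = (235/377).
377 ≡ 1 (mod 4), so quadratic reciprocity gives (235/377) = (377/235). Reduce: 377 ≡ 142 (mod 235). Now have (142/235).
Factor out 2: 142 = 2·71. Since 235 ≡ 3 (mod 8), (2/235) = -1. Now have -(71/235).
Both 71 ≡ 3 and 235 ≡ 3 (mod 4), so reciprocity gives (71/235) = -(235/71). Reduce: 235 ≡ 22 (mod 71). Now have (22/71).
Factor out 2: 22 = 2·11. Since 71 ≡ 7 (mod 8), (2/71) = +1. Now have (11/71).
Both 11 ≡ 3 and 71 ≡ 3 (mod 4), so reciprocity gives (11/71) = -(71/11). Reduce: 71 ≡ 5 (mod 11). Now have -(5/11).
5 ≡ 1 (mod 4), so quadratic reciprocity gives (5/11) = (11/5). Reduce: 11 ≡ 1 (mod 5). Now have -(1/5).
(1/5) = 1. Collecting the sign factors: -1.

-1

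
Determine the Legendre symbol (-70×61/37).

-1

By multiplicativity, (-70·61/37) = (-70/37)·(61/37).
First factor (-70/37):
(-70/37)
  = (4/37)    [-70 ≡ 4 mod 37]
  = (1/37)    [37 ≡ 5 mod 8 ⇒ (2/37)^2 = +1]
  = 1    [(1/37) = 1]
Second factor (61/37):
(61/37)
  = (24/37)    [61 ≡ 24 mod 37]
  = -(3/37)    [37 ≡ 5 mod 8 ⇒ (2/37)^3 = -1]
  = -(37/3)    [QR: 37 ≡ 1 mod 4, sign kept]
  = -(1/3)    [37 ≡ 1 mod 3]
  = -1    [(1/3) = 1]
Product: (1)·(-1) = -1.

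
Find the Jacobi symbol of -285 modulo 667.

Pull out -1: (-285 / 667) = (-1 / 667)·(285 / 667). Since 667 ≡ 3 (mod 4), (-1 / 667) = -1. Now have -(285 / 667).
285 ≡ 1 (mod 4), so quadratic reciprocity gives (285 / 667) = (667 / 285). Reduce: 667 ≡ 97 (mod 285). Now have -(97 / 285).
97 ≡ 1 (mod 4), so quadratic reciprocity gives (97 / 285) = (285 / 97). Reduce: 285 ≡ 91 (mod 97). Now have -(91 / 97).
97 ≡ 1 (mod 4), so quadratic reciprocity gives (91 / 97) = (97 / 91). Reduce: 97 ≡ 6 (mod 91). Now have -(6 / 91).
Factor out 2: 6 = 2·3. Since 91 ≡ 3 (mod 8), (2 / 91) = -1. Now have (3 / 91).
Both 3 ≡ 3 and 91 ≡ 3 (mod 4), so reciprocity gives (3 / 91) = -(91 / 3). Reduce: 91 ≡ 1 (mod 3). Now have -(1 / 3).
(1 / 3) = 1. Collecting the sign factors: -1.

-1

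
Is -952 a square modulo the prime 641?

no

(-952/641)
  = (330/641)    [-952 ≡ 330 mod 641]
  = (165/641)    [641 ≡ 1 mod 8 ⇒ (2/641) = +1]
  = (641/165)    [QR: 165 ≡ 1 mod 4, sign kept]
  = (146/165)    [641 ≡ 146 mod 165]
  = -(73/165)    [165 ≡ 5 mod 8 ⇒ (2/165) = -1]
  = -(165/73)    [QR: 73 ≡ 1 mod 4, sign kept]
  = -(19/73)    [165 ≡ 19 mod 73]
  = -(73/19)    [QR: 73 ≡ 1 mod 4, sign kept]
  = -(16/19)    [73 ≡ 16 mod 19]
  = -(1/19)    [19 ≡ 3 mod 8 ⇒ (2/19)^4 = +1]
  = -1    [(1/19) = 1]
The Legendre symbol is -1, so x^2 ≡ -952 (mod 641) has no solution.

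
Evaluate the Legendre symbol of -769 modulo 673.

Pull out -1: (-769 / 673) = (-1 / 673)·(769 / 673). Since 673 ≡ 1 (mod 4), (-1 / 673) = +1. Now have (769 / 673).
Reduce the numerator: 769 ≡ 96 (mod 673), so (769 / 673) = (96 / 673).
Factor out 2: 96 = 2^5·3. Since 673 ≡ 1 (mod 8), (2 / 673) = +1, and (2 / 673)^5 = +1. Now have (3 / 673).
673 ≡ 1 (mod 4), so quadratic reciprocity gives (3 / 673) = (673 / 3). Reduce: 673 ≡ 1 (mod 3). Now have (1 / 3).
(1 / 3) = 1. Collecting the sign factors: 1.

1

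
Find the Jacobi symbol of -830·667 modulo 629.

By multiplicativity, (-830·667/629) = (-830/629)·(667/629).
First factor (-830/629):
(-830/629)
  = (830/629)    [629 ≡ 1 mod 4 ⇒ (-1/629) = +1]
  = (201/629)    [830 ≡ 201 mod 629]
  = (629/201)    [QR: 201 ≡ 1 mod 4, sign kept]
  = (26/201)    [629 ≡ 26 mod 201]
  = (13/201)    [201 ≡ 1 mod 8 ⇒ (2/201) = +1]
  = (201/13)    [QR: 13 ≡ 1 mod 4, sign kept]
  = (6/13)    [201 ≡ 6 mod 13]
  = -(3/13)    [13 ≡ 5 mod 8 ⇒ (2/13) = -1]
  = -(13/3)    [QR: 13 ≡ 1 mod 4, sign kept]
  = -(1/3)    [13 ≡ 1 mod 3]
  = -1    [(1/3) = 1]
Second factor (667/629):
(667/629)
  = (38/629)    [667 ≡ 38 mod 629]
  = -(19/629)    [629 ≡ 5 mod 8 ⇒ (2/629) = -1]
  = -(629/19)    [QR: 629 ≡ 1 mod 4, sign kept]
  = -(2/19)    [629 ≡ 2 mod 19]
  = (1/19)    [19 ≡ 3 mod 8 ⇒ (2/19) = -1]
  = 1    [(1/19) = 1]
Product: (-1)·(1) = -1.

-1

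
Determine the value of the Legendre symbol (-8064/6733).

Pull out -1: (-8064/6733) = (-1/6733)·(8064/6733). Since 6733 ≡ 1 (mod 4), (-1/6733) = +1. Now have (8064/6733).
Reduce the numerator: 8064 ≡ 1331 (mod 6733), so (8064/6733) = (1331/6733).
6733 ≡ 1 (mod 4), so quadratic reciprocity gives (1331/6733) = (6733/1331). Reduce: 6733 ≡ 78 (mod 1331). Now have (78/1331).
Factor out 2: 78 = 2·39. Since 1331 ≡ 3 (mod 8), (2/1331) = -1. Now have -(39/1331).
Both 39 ≡ 3 and 1331 ≡ 3 (mod 4), so reciprocity gives (39/1331) = -(1331/39). Reduce: 1331 ≡ 5 (mod 39). Now have (5/39).
5 ≡ 1 (mod 4), so quadratic reciprocity gives (5/39) = (39/5). Reduce: 39 ≡ 4 (mod 5). Now have (4/5).
Factor out 2: 4 = 2^2. Since 5 ≡ 5 (mod 8), (2/5) = -1, and (2/5)^2 = +1. Now have (1/5).
(1/5) = 1. Collecting the sign factors: 1.

1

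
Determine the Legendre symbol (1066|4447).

(1066|4447)
  = (533|4447)    [4447 ≡ 7 mod 8 ⇒ (2|4447) = +1]
  = (4447|533)    [QR: 533 ≡ 1 mod 4, sign kept]
  = (183|533)    [4447 ≡ 183 mod 533]
  = (533|183)    [QR: 533 ≡ 1 mod 4, sign kept]
  = (167|183)    [533 ≡ 167 mod 183]
  = -(183|167)    [QR: both ≡ 3 mod 4, sign flips]
  = -(16|167)    [183 ≡ 16 mod 167]
  = -(1|167)    [167 ≡ 7 mod 8 ⇒ (2|167)^4 = +1]
  = -1    [(1|167) = 1]

-1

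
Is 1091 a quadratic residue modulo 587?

(1091/587)
  = (504/587)    [1091 ≡ 504 mod 587]
  = -(63/587)    [587 ≡ 3 mod 8 ⇒ (2/587)^3 = -1]
  = (587/63)    [QR: both ≡ 3 mod 4, sign flips]
  = (20/63)    [587 ≡ 20 mod 63]
  = (5/63)    [63 ≡ 7 mod 8 ⇒ (2/63)^2 = +1]
  = (63/5)    [QR: 5 ≡ 1 mod 4, sign kept]
  = (3/5)    [63 ≡ 3 mod 5]
  = (5/3)    [QR: 5 ≡ 1 mod 4, sign kept]
  = (2/3)    [5 ≡ 2 mod 3]
  = -(1/3)    [3 ≡ 3 mod 8 ⇒ (2/3) = -1]
  = -1    [(1/3) = 1]
(1091/587) = -1, and 587 is prime, so 1091 is not a quadratic residue mod 587.

no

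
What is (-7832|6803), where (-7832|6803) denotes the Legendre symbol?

-1

Reduce the numerator: -7832 ≡ 5774 (mod 6803), so (-7832|6803) = (5774|6803).
Factor out 2: 5774 = 2·2887. Since 6803 ≡ 3 (mod 8), (2|6803) = -1. Now have -(2887|6803).
Both 2887 ≡ 3 and 6803 ≡ 3 (mod 4), so reciprocity gives (2887|6803) = -(6803|2887). Reduce: 6803 ≡ 1029 (mod 2887). Now have (1029|2887).
1029 ≡ 1 (mod 4), so quadratic reciprocity gives (1029|2887) = (2887|1029). Reduce: 2887 ≡ 829 (mod 1029). Now have (829|1029).
829 ≡ 1 (mod 4), so quadratic reciprocity gives (829|1029) = (1029|829). Reduce: 1029 ≡ 200 (mod 829). Now have (200|829).
Factor out 2: 200 = 2^3·25. Since 829 ≡ 5 (mod 8), (2|829) = -1, and (2|829)^3 = -1. Now have -(25|829).
25 ≡ 1 (mod 4), so quadratic reciprocity gives (25|829) = (829|25). Reduce: 829 ≡ 4 (mod 25). Now have -(4|25).
Factor out 2: 4 = 2^2. Since 25 ≡ 1 (mod 8), (2|25) = +1, and (2|25)^2 = +1. Now have -(1|25).
(1|25) = 1. Collecting the sign factors: -1.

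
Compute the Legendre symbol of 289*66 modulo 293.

-1

By multiplicativity, (289·66|293) = (289|293)·(66|293).
First factor (289|293):
(289|293)
  = (293|289)    [QR: 289 ≡ 1 mod 4, sign kept]
  = (4|289)    [293 ≡ 4 mod 289]
  = (1|289)    [289 ≡ 1 mod 8 ⇒ (2|289)^2 = +1]
  = 1    [(1|289) = 1]
Second factor (66|293):
(66|293)
  = -(33|293)    [293 ≡ 5 mod 8 ⇒ (2|293) = -1]
  = -(293|33)    [QR: 33 ≡ 1 mod 4, sign kept]
  = -(29|33)    [293 ≡ 29 mod 33]
  = -(33|29)    [QR: 29 ≡ 1 mod 4, sign kept]
  = -(4|29)    [33 ≡ 4 mod 29]
  = -(1|29)    [29 ≡ 5 mod 8 ⇒ (2|29)^2 = +1]
  = -1    [(1|29) = 1]
Product: (1)·(-1) = -1.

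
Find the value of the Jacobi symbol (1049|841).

Reduce the numerator: 1049 ≡ 208 (mod 841), so (1049|841) = (208|841).
Factor out 2: 208 = 2^4·13. Since 841 ≡ 1 (mod 8), (2|841) = +1, and (2|841)^4 = +1. Now have (13|841).
13 ≡ 1 (mod 4), so quadratic reciprocity gives (13|841) = (841|13). Reduce: 841 ≡ 9 (mod 13). Now have (9|13).
9 ≡ 1 (mod 4), so quadratic reciprocity gives (9|13) = (13|9). Reduce: 13 ≡ 4 (mod 9). Now have (4|9).
Factor out 2: 4 = 2^2. Since 9 ≡ 1 (mod 8), (2|9) = +1, and (2|9)^2 = +1. Now have (1|9).
(1|9) = 1. Collecting the sign factors: 1.

1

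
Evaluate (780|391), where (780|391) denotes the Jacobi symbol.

Reduce the numerator: 780 ≡ 389 (mod 391), so (780|391) = (389|391).
389 ≡ 1 (mod 4), so quadratic reciprocity gives (389|391) = (391|389). Reduce: 391 ≡ 2 (mod 389). Now have (2|389).
Factor out 2: 2 = 2. Since 389 ≡ 5 (mod 8), (2|389) = -1. Now have -(1|389).
(1|389) = 1. Collecting the sign factors: -1.

-1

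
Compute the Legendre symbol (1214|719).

-1

(1214|719)
  = (495|719)    [1214 ≡ 495 mod 719]
  = -(719|495)    [QR: both ≡ 3 mod 4, sign flips]
  = -(224|495)    [719 ≡ 224 mod 495]
  = -(7|495)    [495 ≡ 7 mod 8 ⇒ (2|495)^5 = +1]
  = (495|7)    [QR: both ≡ 3 mod 4, sign flips]
  = (5|7)    [495 ≡ 5 mod 7]
  = (7|5)    [QR: 5 ≡ 1 mod 4, sign kept]
  = (2|5)    [7 ≡ 2 mod 5]
  = -(1|5)    [5 ≡ 5 mod 8 ⇒ (2|5) = -1]
  = -1    [(1|5) = 1]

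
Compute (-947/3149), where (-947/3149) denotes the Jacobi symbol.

1

Reduce the numerator: -947 ≡ 2202 (mod 3149), so (-947/3149) = (2202/3149).
Factor out 2: 2202 = 2·1101. Since 3149 ≡ 5 (mod 8), (2/3149) = -1. Now have -(1101/3149).
1101 ≡ 1 (mod 4), so quadratic reciprocity gives (1101/3149) = (3149/1101). Reduce: 3149 ≡ 947 (mod 1101). Now have -(947/1101).
1101 ≡ 1 (mod 4), so quadratic reciprocity gives (947/1101) = (1101/947). Reduce: 1101 ≡ 154 (mod 947). Now have -(154/947).
Factor out 2: 154 = 2·77. Since 947 ≡ 3 (mod 8), (2/947) = -1. Now have (77/947).
77 ≡ 1 (mod 4), so quadratic reciprocity gives (77/947) = (947/77). Reduce: 947 ≡ 23 (mod 77). Now have (23/77).
77 ≡ 1 (mod 4), so quadratic reciprocity gives (23/77) = (77/23). Reduce: 77 ≡ 8 (mod 23). Now have (8/23).
Factor out 2: 8 = 2^3. Since 23 ≡ 7 (mod 8), (2/23) = +1, and (2/23)^3 = +1. Now have (1/23).
(1/23) = 1. Collecting the sign factors: 1.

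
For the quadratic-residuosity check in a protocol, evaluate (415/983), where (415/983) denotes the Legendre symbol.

(415/983)
  = -(983/415)    [QR: both ≡ 3 mod 4, sign flips]
  = -(153/415)    [983 ≡ 153 mod 415]
  = -(415/153)    [QR: 153 ≡ 1 mod 4, sign kept]
  = -(109/153)    [415 ≡ 109 mod 153]
  = -(153/109)    [QR: 109 ≡ 1 mod 4, sign kept]
  = -(44/109)    [153 ≡ 44 mod 109]
  = -(11/109)    [109 ≡ 5 mod 8 ⇒ (2/109)^2 = +1]
  = -(109/11)    [QR: 109 ≡ 1 mod 4, sign kept]
  = -(10/11)    [109 ≡ 10 mod 11]
  = (5/11)    [11 ≡ 3 mod 8 ⇒ (2/11) = -1]
  = (11/5)    [QR: 5 ≡ 1 mod 4, sign kept]
  = (1/5)    [11 ≡ 1 mod 5]
  = 1    [(1/5) = 1]

1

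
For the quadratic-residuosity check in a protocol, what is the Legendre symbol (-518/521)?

-1

(-518/521)
  = (3/521)    [-518 ≡ 3 mod 521]
  = (521/3)    [QR: 521 ≡ 1 mod 4, sign kept]
  = (2/3)    [521 ≡ 2 mod 3]
  = -(1/3)    [3 ≡ 3 mod 8 ⇒ (2/3) = -1]
  = -1    [(1/3) = 1]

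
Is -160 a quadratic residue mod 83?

no

Reduce the numerator: -160 ≡ 6 (mod 83), so (-160/83) = (6/83).
Factor out 2: 6 = 2·3. Since 83 ≡ 3 (mod 8), (2/83) = -1. Now have -(3/83).
Both 3 ≡ 3 and 83 ≡ 3 (mod 4), so reciprocity gives (3/83) = -(83/3). Reduce: 83 ≡ 2 (mod 3). Now have (2/3).
Factor out 2: 2 = 2. Since 3 ≡ 3 (mod 8), (2/3) = -1. Now have -(1/3).
(1/3) = 1. Collecting the sign factors: -1.
(-160/83) = -1, and 83 is prime, so -160 is not a quadratic residue mod 83.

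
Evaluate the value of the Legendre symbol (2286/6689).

Factor out 2: 2286 = 2·1143. Since 6689 ≡ 1 (mod 8), (2/6689) = +1. Now have (1143/6689).
6689 ≡ 1 (mod 4), so quadratic reciprocity gives (1143/6689) = (6689/1143). Reduce: 6689 ≡ 974 (mod 1143). Now have (974/1143).
Factor out 2: 974 = 2·487. Since 1143 ≡ 7 (mod 8), (2/1143) = +1. Now have (487/1143).
Both 487 ≡ 3 and 1143 ≡ 3 (mod 4), so reciprocity gives (487/1143) = -(1143/487). Reduce: 1143 ≡ 169 (mod 487). Now have -(169/487).
169 ≡ 1 (mod 4), so quadratic reciprocity gives (169/487) = (487/169). Reduce: 487 ≡ 149 (mod 169). Now have -(149/169).
149 ≡ 1 (mod 4), so quadratic reciprocity gives (149/169) = (169/149). Reduce: 169 ≡ 20 (mod 149). Now have -(20/149).
Factor out 2: 20 = 2^2·5. Since 149 ≡ 5 (mod 8), (2/149) = -1, and (2/149)^2 = +1. Now have -(5/149).
5 ≡ 1 (mod 4), so quadratic reciprocity gives (5/149) = (149/5). Reduce: 149 ≡ 4 (mod 5). Now have -(4/5).
Factor out 2: 4 = 2^2. Since 5 ≡ 5 (mod 8), (2/5) = -1, and (2/5)^2 = +1. Now have -(1/5).
(1/5) = 1. Collecting the sign factors: -1.

-1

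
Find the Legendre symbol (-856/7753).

1

Reduce the numerator: -856 ≡ 6897 (mod 7753), so (-856/7753) = (6897/7753).
6897 ≡ 1 (mod 4), so quadratic reciprocity gives (6897/7753) = (7753/6897). Reduce: 7753 ≡ 856 (mod 6897). Now have (856/6897).
Factor out 2: 856 = 2^3·107. Since 6897 ≡ 1 (mod 8), (2/6897) = +1, and (2/6897)^3 = +1. Now have (107/6897).
6897 ≡ 1 (mod 4), so quadratic reciprocity gives (107/6897) = (6897/107). Reduce: 6897 ≡ 49 (mod 107). Now have (49/107).
49 ≡ 1 (mod 4), so quadratic reciprocity gives (49/107) = (107/49). Reduce: 107 ≡ 9 (mod 49). Now have (9/49).
9 ≡ 1 (mod 4), so quadratic reciprocity gives (9/49) = (49/9). Reduce: 49 ≡ 4 (mod 9). Now have (4/9).
Factor out 2: 4 = 2^2. Since 9 ≡ 1 (mod 8), (2/9) = +1, and (2/9)^2 = +1. Now have (1/9).
(1/9) = 1. Collecting the sign factors: 1.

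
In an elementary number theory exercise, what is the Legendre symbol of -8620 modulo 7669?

1

Pull out -1: (-8620/7669) = (-1/7669)·(8620/7669). Since 7669 ≡ 1 (mod 4), (-1/7669) = +1. Now have (8620/7669).
Reduce the numerator: 8620 ≡ 951 (mod 7669), so (8620/7669) = (951/7669).
7669 ≡ 1 (mod 4), so quadratic reciprocity gives (951/7669) = (7669/951). Reduce: 7669 ≡ 61 (mod 951). Now have (61/951).
61 ≡ 1 (mod 4), so quadratic reciprocity gives (61/951) = (951/61). Reduce: 951 ≡ 36 (mod 61). Now have (36/61).
Factor out 2: 36 = 2^2·9. Since 61 ≡ 5 (mod 8), (2/61) = -1, and (2/61)^2 = +1. Now have (9/61).
9 ≡ 1 (mod 4), so quadratic reciprocity gives (9/61) = (61/9). Reduce: 61 ≡ 7 (mod 9). Now have (7/9).
9 ≡ 1 (mod 4), so quadratic reciprocity gives (7/9) = (9/7). Reduce: 9 ≡ 2 (mod 7). Now have (2/7).
Factor out 2: 2 = 2. Since 7 ≡ 7 (mod 8), (2/7) = +1. Now have (1/7).
(1/7) = 1. Collecting the sign factors: 1.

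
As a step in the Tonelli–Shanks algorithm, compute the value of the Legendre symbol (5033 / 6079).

(5033 / 6079)
  = (6079 / 5033)    [QR: 5033 ≡ 1 mod 4, sign kept]
  = (1046 / 5033)    [6079 ≡ 1046 mod 5033]
  = (523 / 5033)    [5033 ≡ 1 mod 8 ⇒ (2 / 5033) = +1]
  = (5033 / 523)    [QR: 5033 ≡ 1 mod 4, sign kept]
  = (326 / 523)    [5033 ≡ 326 mod 523]
  = -(163 / 523)    [523 ≡ 3 mod 8 ⇒ (2 / 523) = -1]
  = (523 / 163)    [QR: both ≡ 3 mod 4, sign flips]
  = (34 / 163)    [523 ≡ 34 mod 163]
  = -(17 / 163)    [163 ≡ 3 mod 8 ⇒ (2 / 163) = -1]
  = -(163 / 17)    [QR: 17 ≡ 1 mod 4, sign kept]
  = -(10 / 17)    [163 ≡ 10 mod 17]
  = -(5 / 17)    [17 ≡ 1 mod 8 ⇒ (2 / 17) = +1]
  = -(17 / 5)    [QR: 5 ≡ 1 mod 4, sign kept]
  = -(2 / 5)    [17 ≡ 2 mod 5]
  = (1 / 5)    [5 ≡ 5 mod 8 ⇒ (2 / 5) = -1]
  = 1    [(1 / 5) = 1]

1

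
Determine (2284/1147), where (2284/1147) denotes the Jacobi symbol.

-1

Reduce the numerator: 2284 ≡ 1137 (mod 1147), so (2284/1147) = (1137/1147).
1137 ≡ 1 (mod 4), so quadratic reciprocity gives (1137/1147) = (1147/1137). Reduce: 1147 ≡ 10 (mod 1137). Now have (10/1137).
Factor out 2: 10 = 2·5. Since 1137 ≡ 1 (mod 8), (2/1137) = +1. Now have (5/1137).
5 ≡ 1 (mod 4), so quadratic reciprocity gives (5/1137) = (1137/5). Reduce: 1137 ≡ 2 (mod 5). Now have (2/5).
Factor out 2: 2 = 2. Since 5 ≡ 5 (mod 8), (2/5) = -1. Now have -(1/5).
(1/5) = 1. Collecting the sign factors: -1.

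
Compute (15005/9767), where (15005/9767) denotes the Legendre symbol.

-1

Reduce the numerator: 15005 ≡ 5238 (mod 9767), so (15005/9767) = (5238/9767).
Factor out 2: 5238 = 2·2619. Since 9767 ≡ 7 (mod 8), (2/9767) = +1. Now have (2619/9767).
Both 2619 ≡ 3 and 9767 ≡ 3 (mod 4), so reciprocity gives (2619/9767) = -(9767/2619). Reduce: 9767 ≡ 1910 (mod 2619). Now have -(1910/2619).
Factor out 2: 1910 = 2·955. Since 2619 ≡ 3 (mod 8), (2/2619) = -1. Now have (955/2619).
Both 955 ≡ 3 and 2619 ≡ 3 (mod 4), so reciprocity gives (955/2619) = -(2619/955). Reduce: 2619 ≡ 709 (mod 955). Now have -(709/955).
709 ≡ 1 (mod 4), so quadratic reciprocity gives (709/955) = (955/709). Reduce: 955 ≡ 246 (mod 709). Now have -(246/709).
Factor out 2: 246 = 2·123. Since 709 ≡ 5 (mod 8), (2/709) = -1. Now have (123/709).
709 ≡ 1 (mod 4), so quadratic reciprocity gives (123/709) = (709/123). Reduce: 709 ≡ 94 (mod 123). Now have (94/123).
Factor out 2: 94 = 2·47. Since 123 ≡ 3 (mod 8), (2/123) = -1. Now have -(47/123).
Both 47 ≡ 3 and 123 ≡ 3 (mod 4), so reciprocity gives (47/123) = -(123/47). Reduce: 123 ≡ 29 (mod 47). Now have (29/47).
29 ≡ 1 (mod 4), so quadratic reciprocity gives (29/47) = (47/29). Reduce: 47 ≡ 18 (mod 29). Now have (18/29).
Factor out 2: 18 = 2·9. Since 29 ≡ 5 (mod 8), (2/29) = -1. Now have -(9/29).
9 ≡ 1 (mod 4), so quadratic reciprocity gives (9/29) = (29/9). Reduce: 29 ≡ 2 (mod 9). Now have -(2/9).
Factor out 2: 2 = 2. Since 9 ≡ 1 (mod 8), (2/9) = +1. Now have -(1/9).
(1/9) = 1. Collecting the sign factors: -1.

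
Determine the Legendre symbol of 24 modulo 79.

Factor out 2: 24 = 2^3·3. Since 79 ≡ 7 (mod 8), (2/79) = +1, and (2/79)^3 = +1. Now have (3/79).
Both 3 ≡ 3 and 79 ≡ 3 (mod 4), so reciprocity gives (3/79) = -(79/3). Reduce: 79 ≡ 1 (mod 3). Now have -(1/3).
(1/3) = 1. Collecting the sign factors: -1.

-1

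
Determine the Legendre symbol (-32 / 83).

1

(-32 / 83)
  = (51 / 83)    [-32 ≡ 51 mod 83]
  = -(83 / 51)    [QR: both ≡ 3 mod 4, sign flips]
  = -(32 / 51)    [83 ≡ 32 mod 51]
  = (1 / 51)    [51 ≡ 3 mod 8 ⇒ (2 / 51)^5 = -1]
  = 1    [(1 / 51) = 1]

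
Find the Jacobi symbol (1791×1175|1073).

By multiplicativity, (1791·1175|1073) = (1791|1073)·(1175|1073).
First factor (1791|1073):
(1791|1073)
  = (718|1073)    [1791 ≡ 718 mod 1073]
  = (359|1073)    [1073 ≡ 1 mod 8 ⇒ (2|1073) = +1]
  = (1073|359)    [QR: 1073 ≡ 1 mod 4, sign kept]
  = (355|359)    [1073 ≡ 355 mod 359]
  = -(359|355)    [QR: both ≡ 3 mod 4, sign flips]
  = -(4|355)    [359 ≡ 4 mod 355]
  = -(1|355)    [355 ≡ 3 mod 8 ⇒ (2|355)^2 = +1]
  = -1    [(1|355) = 1]
Second factor (1175|1073):
(1175|1073)
  = (102|1073)    [1175 ≡ 102 mod 1073]
  = (51|1073)    [1073 ≡ 1 mod 8 ⇒ (2|1073) = +1]
  = (1073|51)    [QR: 1073 ≡ 1 mod 4, sign kept]
  = (2|51)    [1073 ≡ 2 mod 51]
  = -(1|51)    [51 ≡ 3 mod 8 ⇒ (2|51) = -1]
  = -1    [(1|51) = 1]
Product: (-1)·(-1) = 1.

1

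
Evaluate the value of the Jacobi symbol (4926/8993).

1

(4926/8993)
  = (2463/8993)    [8993 ≡ 1 mod 8 ⇒ (2/8993) = +1]
  = (8993/2463)    [QR: 8993 ≡ 1 mod 4, sign kept]
  = (1604/2463)    [8993 ≡ 1604 mod 2463]
  = (401/2463)    [2463 ≡ 7 mod 8 ⇒ (2/2463)^2 = +1]
  = (2463/401)    [QR: 401 ≡ 1 mod 4, sign kept]
  = (57/401)    [2463 ≡ 57 mod 401]
  = (401/57)    [QR: 57 ≡ 1 mod 4, sign kept]
  = (2/57)    [401 ≡ 2 mod 57]
  = (1/57)    [57 ≡ 1 mod 8 ⇒ (2/57) = +1]
  = 1    [(1/57) = 1]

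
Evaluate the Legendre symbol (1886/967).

Reduce the numerator: 1886 ≡ 919 (mod 967), so (1886/967) = (919/967).
Both 919 ≡ 3 and 967 ≡ 3 (mod 4), so reciprocity gives (919/967) = -(967/919). Reduce: 967 ≡ 48 (mod 919). Now have -(48/919).
Factor out 2: 48 = 2^4·3. Since 919 ≡ 7 (mod 8), (2/919) = +1, and (2/919)^4 = +1. Now have -(3/919).
Both 3 ≡ 3 and 919 ≡ 3 (mod 4), so reciprocity gives (3/919) = -(919/3). Reduce: 919 ≡ 1 (mod 3). Now have (1/3).
(1/3) = 1. Collecting the sign factors: 1.

1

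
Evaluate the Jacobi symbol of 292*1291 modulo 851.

By multiplicativity, (292·1291|851) = (292|851)·(1291|851).
First factor (292|851):
(292|851)
  = (73|851)    [851 ≡ 3 mod 8 ⇒ (2|851)^2 = +1]
  = (851|73)    [QR: 73 ≡ 1 mod 4, sign kept]
  = (48|73)    [851 ≡ 48 mod 73]
  = (3|73)    [73 ≡ 1 mod 8 ⇒ (2|73)^4 = +1]
  = (73|3)    [QR: 73 ≡ 1 mod 4, sign kept]
  = (1|3)    [73 ≡ 1 mod 3]
  = 1    [(1|3) = 1]
Second factor (1291|851):
(1291|851)
  = (440|851)    [1291 ≡ 440 mod 851]
  = -(55|851)    [851 ≡ 3 mod 8 ⇒ (2|851)^3 = -1]
  = (851|55)    [QR: both ≡ 3 mod 4, sign flips]
  = (26|55)    [851 ≡ 26 mod 55]
  = (13|55)    [55 ≡ 7 mod 8 ⇒ (2|55) = +1]
  = (55|13)    [QR: 13 ≡ 1 mod 4, sign kept]
  = (3|13)    [55 ≡ 3 mod 13]
  = (13|3)    [QR: 13 ≡ 1 mod 4, sign kept]
  = (1|3)    [13 ≡ 1 mod 3]
  = 1    [(1|3) = 1]
Product: (1)·(1) = 1.

1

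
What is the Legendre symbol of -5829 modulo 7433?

1

Reduce the numerator: -5829 ≡ 1604 (mod 7433), so (-5829|7433) = (1604|7433).
Factor out 2: 1604 = 2^2·401. Since 7433 ≡ 1 (mod 8), (2|7433) = +1, and (2|7433)^2 = +1. Now have (401|7433).
401 ≡ 1 (mod 4), so quadratic reciprocity gives (401|7433) = (7433|401). Reduce: 7433 ≡ 215 (mod 401). Now have (215|401).
401 ≡ 1 (mod 4), so quadratic reciprocity gives (215|401) = (401|215). Reduce: 401 ≡ 186 (mod 215). Now have (186|215).
Factor out 2: 186 = 2·93. Since 215 ≡ 7 (mod 8), (2|215) = +1. Now have (93|215).
93 ≡ 1 (mod 4), so quadratic reciprocity gives (93|215) = (215|93). Reduce: 215 ≡ 29 (mod 93). Now have (29|93).
29 ≡ 1 (mod 4), so quadratic reciprocity gives (29|93) = (93|29). Reduce: 93 ≡ 6 (mod 29). Now have (6|29).
Factor out 2: 6 = 2·3. Since 29 ≡ 5 (mod 8), (2|29) = -1. Now have -(3|29).
29 ≡ 1 (mod 4), so quadratic reciprocity gives (3|29) = (29|3). Reduce: 29 ≡ 2 (mod 3). Now have -(2|3).
Factor out 2: 2 = 2. Since 3 ≡ 3 (mod 8), (2|3) = -1. Now have (1|3).
(1|3) = 1. Collecting the sign factors: 1.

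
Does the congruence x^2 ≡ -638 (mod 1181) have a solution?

yes

(-638/1181)
  = (543/1181)    [-638 ≡ 543 mod 1181]
  = (1181/543)    [QR: 1181 ≡ 1 mod 4, sign kept]
  = (95/543)    [1181 ≡ 95 mod 543]
  = -(543/95)    [QR: both ≡ 3 mod 4, sign flips]
  = -(68/95)    [543 ≡ 68 mod 95]
  = -(17/95)    [95 ≡ 7 mod 8 ⇒ (2/95)^2 = +1]
  = -(95/17)    [QR: 17 ≡ 1 mod 4, sign kept]
  = -(10/17)    [95 ≡ 10 mod 17]
  = -(5/17)    [17 ≡ 1 mod 8 ⇒ (2/17) = +1]
  = -(17/5)    [QR: 5 ≡ 1 mod 4, sign kept]
  = -(2/5)    [17 ≡ 2 mod 5]
  = (1/5)    [5 ≡ 5 mod 8 ⇒ (2/5) = -1]
  = 1    [(1/5) = 1]
The Legendre symbol is 1, so x^2 ≡ -638 (mod 1181) has solution.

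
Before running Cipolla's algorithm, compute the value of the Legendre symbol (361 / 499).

1

(361 / 499)
  = (499 / 361)    [QR: 361 ≡ 1 mod 4, sign kept]
  = (138 / 361)    [499 ≡ 138 mod 361]
  = (69 / 361)    [361 ≡ 1 mod 8 ⇒ (2 / 361) = +1]
  = (361 / 69)    [QR: 69 ≡ 1 mod 4, sign kept]
  = (16 / 69)    [361 ≡ 16 mod 69]
  = (1 / 69)    [69 ≡ 5 mod 8 ⇒ (2 / 69)^4 = +1]
  = 1    [(1 / 69) = 1]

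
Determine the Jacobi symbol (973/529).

1

Reduce the numerator: 973 ≡ 444 (mod 529), so (973/529) = (444/529).
Factor out 2: 444 = 2^2·111. Since 529 ≡ 1 (mod 8), (2/529) = +1, and (2/529)^2 = +1. Now have (111/529).
529 ≡ 1 (mod 4), so quadratic reciprocity gives (111/529) = (529/111). Reduce: 529 ≡ 85 (mod 111). Now have (85/111).
85 ≡ 1 (mod 4), so quadratic reciprocity gives (85/111) = (111/85). Reduce: 111 ≡ 26 (mod 85). Now have (26/85).
Factor out 2: 26 = 2·13. Since 85 ≡ 5 (mod 8), (2/85) = -1. Now have -(13/85).
13 ≡ 1 (mod 4), so quadratic reciprocity gives (13/85) = (85/13). Reduce: 85 ≡ 7 (mod 13). Now have -(7/13).
13 ≡ 1 (mod 4), so quadratic reciprocity gives (7/13) = (13/7). Reduce: 13 ≡ 6 (mod 7). Now have -(6/7).
Factor out 2: 6 = 2·3. Since 7 ≡ 7 (mod 8), (2/7) = +1. Now have -(3/7).
Both 3 ≡ 3 and 7 ≡ 3 (mod 4), so reciprocity gives (3/7) = -(7/3). Reduce: 7 ≡ 1 (mod 3). Now have (1/3).
(1/3) = 1. Collecting the sign factors: 1.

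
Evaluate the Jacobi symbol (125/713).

125 ≡ 1 (mod 4), so quadratic reciprocity gives (125/713) = (713/125). Reduce: 713 ≡ 88 (mod 125). Now have (88/125).
Factor out 2: 88 = 2^3·11. Since 125 ≡ 5 (mod 8), (2/125) = -1, and (2/125)^3 = -1. Now have -(11/125).
125 ≡ 1 (mod 4), so quadratic reciprocity gives (11/125) = (125/11). Reduce: 125 ≡ 4 (mod 11). Now have -(4/11).
Factor out 2: 4 = 2^2. Since 11 ≡ 3 (mod 8), (2/11) = -1, and (2/11)^2 = +1. Now have -(1/11).
(1/11) = 1. Collecting the sign factors: -1.

-1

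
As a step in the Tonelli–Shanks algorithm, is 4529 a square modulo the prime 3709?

(4529|3709)
  = (820|3709)    [4529 ≡ 820 mod 3709]
  = (205|3709)    [3709 ≡ 5 mod 8 ⇒ (2|3709)^2 = +1]
  = (3709|205)    [QR: 205 ≡ 1 mod 4, sign kept]
  = (19|205)    [3709 ≡ 19 mod 205]
  = (205|19)    [QR: 205 ≡ 1 mod 4, sign kept]
  = (15|19)    [205 ≡ 15 mod 19]
  = -(19|15)    [QR: both ≡ 3 mod 4, sign flips]
  = -(4|15)    [19 ≡ 4 mod 15]
  = -(1|15)    [15 ≡ 7 mod 8 ⇒ (2|15)^2 = +1]
  = -1    [(1|15) = 1]
(4529|3709) = -1, and 3709 is prime, so 4529 is not a quadratic residue mod 3709.

no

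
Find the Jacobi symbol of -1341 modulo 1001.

1

Pull out -1: (-1341|1001) = (-1|1001)·(1341|1001). Since 1001 ≡ 1 (mod 4), (-1|1001) = +1. Now have (1341|1001).
Reduce the numerator: 1341 ≡ 340 (mod 1001), so (1341|1001) = (340|1001).
Factor out 2: 340 = 2^2·85. Since 1001 ≡ 1 (mod 8), (2|1001) = +1, and (2|1001)^2 = +1. Now have (85|1001).
85 ≡ 1 (mod 4), so quadratic reciprocity gives (85|1001) = (1001|85). Reduce: 1001 ≡ 66 (mod 85). Now have (66|85).
Factor out 2: 66 = 2·33. Since 85 ≡ 5 (mod 8), (2|85) = -1. Now have -(33|85).
33 ≡ 1 (mod 4), so quadratic reciprocity gives (33|85) = (85|33). Reduce: 85 ≡ 19 (mod 33). Now have -(19|33).
33 ≡ 1 (mod 4), so quadratic reciprocity gives (19|33) = (33|19). Reduce: 33 ≡ 14 (mod 19). Now have -(14|19).
Factor out 2: 14 = 2·7. Since 19 ≡ 3 (mod 8), (2|19) = -1. Now have (7|19).
Both 7 ≡ 3 and 19 ≡ 3 (mod 4), so reciprocity gives (7|19) = -(19|7). Reduce: 19 ≡ 5 (mod 7). Now have -(5|7).
5 ≡ 1 (mod 4), so quadratic reciprocity gives (5|7) = (7|5). Reduce: 7 ≡ 2 (mod 5). Now have -(2|5).
Factor out 2: 2 = 2. Since 5 ≡ 5 (mod 8), (2|5) = -1. Now have (1|5).
(1|5) = 1. Collecting the sign factors: 1.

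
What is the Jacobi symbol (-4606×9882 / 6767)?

By multiplicativity, (-4606·9882 / 6767) = (-4606 / 6767)·(9882 / 6767).
First factor (-4606 / 6767):
(-4606 / 6767)
  = (2161 / 6767)    [-4606 ≡ 2161 mod 6767]
  = (6767 / 2161)    [QR: 2161 ≡ 1 mod 4, sign kept]
  = (284 / 2161)    [6767 ≡ 284 mod 2161]
  = (71 / 2161)    [2161 ≡ 1 mod 8 ⇒ (2 / 2161)^2 = +1]
  = (2161 / 71)    [QR: 2161 ≡ 1 mod 4, sign kept]
  = (31 / 71)    [2161 ≡ 31 mod 71]
  = -(71 / 31)    [QR: both ≡ 3 mod 4, sign flips]
  = -(9 / 31)    [71 ≡ 9 mod 31]
  = -(31 / 9)    [QR: 9 ≡ 1 mod 4, sign kept]
  = -(4 / 9)    [31 ≡ 4 mod 9]
  = -(1 / 9)    [9 ≡ 1 mod 8 ⇒ (2 / 9)^2 = +1]
  = -1    [(1 / 9) = 1]
Second factor (9882 / 6767):
(9882 / 6767)
  = (3115 / 6767)    [9882 ≡ 3115 mod 6767]
  = -(6767 / 3115)    [QR: both ≡ 3 mod 4, sign flips]
  = -(537 / 3115)    [6767 ≡ 537 mod 3115]
  = -(3115 / 537)    [QR: 537 ≡ 1 mod 4, sign kept]
  = -(430 / 537)    [3115 ≡ 430 mod 537]
  = -(215 / 537)    [537 ≡ 1 mod 8 ⇒ (2 / 537) = +1]
  = -(537 / 215)    [QR: 537 ≡ 1 mod 4, sign kept]
  = -(107 / 215)    [537 ≡ 107 mod 215]
  = (215 / 107)    [QR: both ≡ 3 mod 4, sign flips]
  = (1 / 107)    [215 ≡ 1 mod 107]
  = 1    [(1 / 107) = 1]
Product: (-1)·(1) = -1.

-1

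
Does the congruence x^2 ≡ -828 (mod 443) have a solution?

Reduce the numerator: -828 ≡ 58 (mod 443), so (-828/443) = (58/443).
Factor out 2: 58 = 2·29. Since 443 ≡ 3 (mod 8), (2/443) = -1. Now have -(29/443).
29 ≡ 1 (mod 4), so quadratic reciprocity gives (29/443) = (443/29). Reduce: 443 ≡ 8 (mod 29). Now have -(8/29).
Factor out 2: 8 = 2^3. Since 29 ≡ 5 (mod 8), (2/29) = -1, and (2/29)^3 = -1. Now have (1/29).
(1/29) = 1. Collecting the sign factors: 1.
The Legendre symbol is 1, so x^2 ≡ -828 (mod 443) has solution.

yes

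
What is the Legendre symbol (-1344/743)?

1

Pull out -1: (-1344/743) = (-1/743)·(1344/743). Since 743 ≡ 3 (mod 4), (-1/743) = -1. Now have -(1344/743).
Reduce the numerator: 1344 ≡ 601 (mod 743), so (1344/743) = (601/743).
601 ≡ 1 (mod 4), so quadratic reciprocity gives (601/743) = (743/601). Reduce: 743 ≡ 142 (mod 601). Now have -(142/601).
Factor out 2: 142 = 2·71. Since 601 ≡ 1 (mod 8), (2/601) = +1. Now have -(71/601).
601 ≡ 1 (mod 4), so quadratic reciprocity gives (71/601) = (601/71). Reduce: 601 ≡ 33 (mod 71). Now have -(33/71).
33 ≡ 1 (mod 4), so quadratic reciprocity gives (33/71) = (71/33). Reduce: 71 ≡ 5 (mod 33). Now have -(5/33).
5 ≡ 1 (mod 4), so quadratic reciprocity gives (5/33) = (33/5). Reduce: 33 ≡ 3 (mod 5). Now have -(3/5).
5 ≡ 1 (mod 4), so quadratic reciprocity gives (3/5) = (5/3). Reduce: 5 ≡ 2 (mod 3). Now have -(2/3).
Factor out 2: 2 = 2. Since 3 ≡ 3 (mod 8), (2/3) = -1. Now have (1/3).
(1/3) = 1. Collecting the sign factors: 1.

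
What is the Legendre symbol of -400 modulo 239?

-1

(-400/239)
  = (78/239)    [-400 ≡ 78 mod 239]
  = (39/239)    [239 ≡ 7 mod 8 ⇒ (2/239) = +1]
  = -(239/39)    [QR: both ≡ 3 mod 4, sign flips]
  = -(5/39)    [239 ≡ 5 mod 39]
  = -(39/5)    [QR: 5 ≡ 1 mod 4, sign kept]
  = -(4/5)    [39 ≡ 4 mod 5]
  = -(1/5)    [5 ≡ 5 mod 8 ⇒ (2/5)^2 = +1]
  = -1    [(1/5) = 1]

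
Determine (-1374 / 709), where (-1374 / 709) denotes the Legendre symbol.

Reduce the numerator: -1374 ≡ 44 (mod 709), so (-1374 / 709) = (44 / 709).
Factor out 2: 44 = 2^2·11. Since 709 ≡ 5 (mod 8), (2 / 709) = -1, and (2 / 709)^2 = +1. Now have (11 / 709).
709 ≡ 1 (mod 4), so quadratic reciprocity gives (11 / 709) = (709 / 11). Reduce: 709 ≡ 5 (mod 11). Now have (5 / 11).
5 ≡ 1 (mod 4), so quadratic reciprocity gives (5 / 11) = (11 / 5). Reduce: 11 ≡ 1 (mod 5). Now have (1 / 5).
(1 / 5) = 1. Collecting the sign factors: 1.

1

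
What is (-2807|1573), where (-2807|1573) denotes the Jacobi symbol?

(-2807|1573)
  = (339|1573)    [-2807 ≡ 339 mod 1573]
  = (1573|339)    [QR: 1573 ≡ 1 mod 4, sign kept]
  = (217|339)    [1573 ≡ 217 mod 339]
  = (339|217)    [QR: 217 ≡ 1 mod 4, sign kept]
  = (122|217)    [339 ≡ 122 mod 217]
  = (61|217)    [217 ≡ 1 mod 8 ⇒ (2|217) = +1]
  = (217|61)    [QR: 61 ≡ 1 mod 4, sign kept]
  = (34|61)    [217 ≡ 34 mod 61]
  = -(17|61)    [61 ≡ 5 mod 8 ⇒ (2|61) = -1]
  = -(61|17)    [QR: 17 ≡ 1 mod 4, sign kept]
  = -(10|17)    [61 ≡ 10 mod 17]
  = -(5|17)    [17 ≡ 1 mod 8 ⇒ (2|17) = +1]
  = -(17|5)    [QR: 5 ≡ 1 mod 4, sign kept]
  = -(2|5)    [17 ≡ 2 mod 5]
  = (1|5)    [5 ≡ 5 mod 8 ⇒ (2|5) = -1]
  = 1    [(1|5) = 1]

1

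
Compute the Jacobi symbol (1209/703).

-1

Reduce the numerator: 1209 ≡ 506 (mod 703), so (1209/703) = (506/703).
Factor out 2: 506 = 2·253. Since 703 ≡ 7 (mod 8), (2/703) = +1. Now have (253/703).
253 ≡ 1 (mod 4), so quadratic reciprocity gives (253/703) = (703/253). Reduce: 703 ≡ 197 (mod 253). Now have (197/253).
197 ≡ 1 (mod 4), so quadratic reciprocity gives (197/253) = (253/197). Reduce: 253 ≡ 56 (mod 197). Now have (56/197).
Factor out 2: 56 = 2^3·7. Since 197 ≡ 5 (mod 8), (2/197) = -1, and (2/197)^3 = -1. Now have -(7/197).
197 ≡ 1 (mod 4), so quadratic reciprocity gives (7/197) = (197/7). Reduce: 197 ≡ 1 (mod 7). Now have -(1/7).
(1/7) = 1. Collecting the sign factors: -1.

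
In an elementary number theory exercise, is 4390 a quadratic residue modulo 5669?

Factor out 2: 4390 = 2·2195. Since 5669 ≡ 5 (mod 8), (2|5669) = -1. Now have -(2195|5669).
5669 ≡ 1 (mod 4), so quadratic reciprocity gives (2195|5669) = (5669|2195). Reduce: 5669 ≡ 1279 (mod 2195). Now have -(1279|2195).
Both 1279 ≡ 3 and 2195 ≡ 3 (mod 4), so reciprocity gives (1279|2195) = -(2195|1279). Reduce: 2195 ≡ 916 (mod 1279). Now have (916|1279).
Factor out 2: 916 = 2^2·229. Since 1279 ≡ 7 (mod 8), (2|1279) = +1, and (2|1279)^2 = +1. Now have (229|1279).
229 ≡ 1 (mod 4), so quadratic reciprocity gives (229|1279) = (1279|229). Reduce: 1279 ≡ 134 (mod 229). Now have (134|229).
Factor out 2: 134 = 2·67. Since 229 ≡ 5 (mod 8), (2|229) = -1. Now have -(67|229).
229 ≡ 1 (mod 4), so quadratic reciprocity gives (67|229) = (229|67). Reduce: 229 ≡ 28 (mod 67). Now have -(28|67).
Factor out 2: 28 = 2^2·7. Since 67 ≡ 3 (mod 8), (2|67) = -1, and (2|67)^2 = +1. Now have -(7|67).
Both 7 ≡ 3 and 67 ≡ 3 (mod 4), so reciprocity gives (7|67) = -(67|7). Reduce: 67 ≡ 4 (mod 7). Now have (4|7).
Factor out 2: 4 = 2^2. Since 7 ≡ 7 (mod 8), (2|7) = +1, and (2|7)^2 = +1. Now have (1|7).
(1|7) = 1. Collecting the sign factors: 1.
The Legendre symbol is 1, so x^2 ≡ 4390 (mod 5669) has solution.

yes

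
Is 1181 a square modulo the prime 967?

no

Reduce the numerator: 1181 ≡ 214 (mod 967), so (1181/967) = (214/967).
Factor out 2: 214 = 2·107. Since 967 ≡ 7 (mod 8), (2/967) = +1. Now have (107/967).
Both 107 ≡ 3 and 967 ≡ 3 (mod 4), so reciprocity gives (107/967) = -(967/107). Reduce: 967 ≡ 4 (mod 107). Now have -(4/107).
Factor out 2: 4 = 2^2. Since 107 ≡ 3 (mod 8), (2/107) = -1, and (2/107)^2 = +1. Now have -(1/107).
(1/107) = 1. Collecting the sign factors: -1.
The Legendre symbol is -1, so x^2 ≡ 1181 (mod 967) has no solution.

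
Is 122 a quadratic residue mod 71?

no

(122|71)
  = (51|71)    [122 ≡ 51 mod 71]
  = -(71|51)    [QR: both ≡ 3 mod 4, sign flips]
  = -(20|51)    [71 ≡ 20 mod 51]
  = -(5|51)    [51 ≡ 3 mod 8 ⇒ (2|51)^2 = +1]
  = -(51|5)    [QR: 5 ≡ 1 mod 4, sign kept]
  = -(1|5)    [51 ≡ 1 mod 5]
  = -1    [(1|5) = 1]
(122|71) = -1, and 71 is prime, so 122 is not a quadratic residue mod 71.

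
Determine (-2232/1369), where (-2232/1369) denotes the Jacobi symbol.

1

(-2232/1369)
  = (2232/1369)    [1369 ≡ 1 mod 4 ⇒ (-1/1369) = +1]
  = (863/1369)    [2232 ≡ 863 mod 1369]
  = (1369/863)    [QR: 1369 ≡ 1 mod 4, sign kept]
  = (506/863)    [1369 ≡ 506 mod 863]
  = (253/863)    [863 ≡ 7 mod 8 ⇒ (2/863) = +1]
  = (863/253)    [QR: 253 ≡ 1 mod 4, sign kept]
  = (104/253)    [863 ≡ 104 mod 253]
  = -(13/253)    [253 ≡ 5 mod 8 ⇒ (2/253)^3 = -1]
  = -(253/13)    [QR: 13 ≡ 1 mod 4, sign kept]
  = -(6/13)    [253 ≡ 6 mod 13]
  = (3/13)    [13 ≡ 5 mod 8 ⇒ (2/13) = -1]
  = (13/3)    [QR: 13 ≡ 1 mod 4, sign kept]
  = (1/3)    [13 ≡ 1 mod 3]
  = 1    [(1/3) = 1]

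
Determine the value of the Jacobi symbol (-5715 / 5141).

(-5715 / 5141)
  = (4567 / 5141)    [-5715 ≡ 4567 mod 5141]
  = (5141 / 4567)    [QR: 5141 ≡ 1 mod 4, sign kept]
  = (574 / 4567)    [5141 ≡ 574 mod 4567]
  = (287 / 4567)    [4567 ≡ 7 mod 8 ⇒ (2 / 4567) = +1]
  = -(4567 / 287)    [QR: both ≡ 3 mod 4, sign flips]
  = -(262 / 287)    [4567 ≡ 262 mod 287]
  = -(131 / 287)    [287 ≡ 7 mod 8 ⇒ (2 / 287) = +1]
  = (287 / 131)    [QR: both ≡ 3 mod 4, sign flips]
  = (25 / 131)    [287 ≡ 25 mod 131]
  = (131 / 25)    [QR: 25 ≡ 1 mod 4, sign kept]
  = (6 / 25)    [131 ≡ 6 mod 25]
  = (3 / 25)    [25 ≡ 1 mod 8 ⇒ (2 / 25) = +1]
  = (25 / 3)    [QR: 25 ≡ 1 mod 4, sign kept]
  = (1 / 3)    [25 ≡ 1 mod 3]
  = 1    [(1 / 3) = 1]

1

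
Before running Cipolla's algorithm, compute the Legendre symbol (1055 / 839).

1

(1055 / 839)
  = (216 / 839)    [1055 ≡ 216 mod 839]
  = (27 / 839)    [839 ≡ 7 mod 8 ⇒ (2 / 839)^3 = +1]
  = -(839 / 27)    [QR: both ≡ 3 mod 4, sign flips]
  = -(2 / 27)    [839 ≡ 2 mod 27]
  = (1 / 27)    [27 ≡ 3 mod 8 ⇒ (2 / 27) = -1]
  = 1    [(1 / 27) = 1]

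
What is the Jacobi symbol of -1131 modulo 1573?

(-1131/1573)
  = (442/1573)    [-1131 ≡ 442 mod 1573]
  = -(221/1573)    [1573 ≡ 5 mod 8 ⇒ (2/1573) = -1]
  = -(1573/221)    [QR: 221 ≡ 1 mod 4, sign kept]
  = -(26/221)    [1573 ≡ 26 mod 221]
  = (13/221)    [221 ≡ 5 mod 8 ⇒ (2/221) = -1]
  = (221/13)    [QR: 13 ≡ 1 mod 4, sign kept]
  = (0/13)    [221 ≡ 0 mod 13]
  = 0    [numerator 0, gcd > 1]

0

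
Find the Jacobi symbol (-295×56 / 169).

1

By multiplicativity, (-295·56 / 169) = (-295 / 169)·(56 / 169).
First factor (-295 / 169):
Pull out -1: (-295 / 169) = (-1 / 169)·(295 / 169). Since 169 ≡ 1 (mod 4), (-1 / 169) = +1. Now have (295 / 169).
Reduce the numerator: 295 ≡ 126 (mod 169), so (295 / 169) = (126 / 169).
Factor out 2: 126 = 2·63. Since 169 ≡ 1 (mod 8), (2 / 169) = +1. Now have (63 / 169).
169 ≡ 1 (mod 4), so quadratic reciprocity gives (63 / 169) = (169 / 63). Reduce: 169 ≡ 43 (mod 63). Now have (43 / 63).
Both 43 ≡ 3 and 63 ≡ 3 (mod 4), so reciprocity gives (43 / 63) = -(63 / 43). Reduce: 63 ≡ 20 (mod 43). Now have -(20 / 43).
Factor out 2: 20 = 2^2·5. Since 43 ≡ 3 (mod 8), (2 / 43) = -1, and (2 / 43)^2 = +1. Now have -(5 / 43).
5 ≡ 1 (mod 4), so quadratic reciprocity gives (5 / 43) = (43 / 5). Reduce: 43 ≡ 3 (mod 5). Now have -(3 / 5).
5 ≡ 1 (mod 4), so quadratic reciprocity gives (3 / 5) = (5 / 3). Reduce: 5 ≡ 2 (mod 3). Now have -(2 / 3).
Factor out 2: 2 = 2. Since 3 ≡ 3 (mod 8), (2 / 3) = -1. Now have (1 / 3).
(1 / 3) = 1. Collecting the sign factors: 1.
Second factor (56 / 169):
Factor out 2: 56 = 2^3·7. Since 169 ≡ 1 (mod 8), (2 / 169) = +1, and (2 / 169)^3 = +1. Now have (7 / 169).
169 ≡ 1 (mod 4), so quadratic reciprocity gives (7 / 169) = (169 / 7). Reduce: 169 ≡ 1 (mod 7). Now have (1 / 7).
(1 / 7) = 1. Collecting the sign factors: 1.
Product: (1)·(1) = 1.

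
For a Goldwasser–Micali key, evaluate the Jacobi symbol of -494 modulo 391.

Reduce the numerator: -494 ≡ 288 (mod 391), so (-494|391) = (288|391).
Factor out 2: 288 = 2^5·9. Since 391 ≡ 7 (mod 8), (2|391) = +1, and (2|391)^5 = +1. Now have (9|391).
9 ≡ 1 (mod 4), so quadratic reciprocity gives (9|391) = (391|9). Reduce: 391 ≡ 4 (mod 9). Now have (4|9).
Factor out 2: 4 = 2^2. Since 9 ≡ 1 (mod 8), (2|9) = +1, and (2|9)^2 = +1. Now have (1|9).
(1|9) = 1. Collecting the sign factors: 1.

1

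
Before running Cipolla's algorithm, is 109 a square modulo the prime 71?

(109/71)
  = (38/71)    [109 ≡ 38 mod 71]
  = (19/71)    [71 ≡ 7 mod 8 ⇒ (2/71) = +1]
  = -(71/19)    [QR: both ≡ 3 mod 4, sign flips]
  = -(14/19)    [71 ≡ 14 mod 19]
  = (7/19)    [19 ≡ 3 mod 8 ⇒ (2/19) = -1]
  = -(19/7)    [QR: both ≡ 3 mod 4, sign flips]
  = -(5/7)    [19 ≡ 5 mod 7]
  = -(7/5)    [QR: 5 ≡ 1 mod 4, sign kept]
  = -(2/5)    [7 ≡ 2 mod 5]
  = (1/5)    [5 ≡ 5 mod 8 ⇒ (2/5) = -1]
  = 1    [(1/5) = 1]
The Legendre symbol is 1, so x^2 ≡ 109 (mod 71) has solution.

yes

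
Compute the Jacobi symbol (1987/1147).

Reduce the numerator: 1987 ≡ 840 (mod 1147), so (1987/1147) = (840/1147).
Factor out 2: 840 = 2^3·105. Since 1147 ≡ 3 (mod 8), (2/1147) = -1, and (2/1147)^3 = -1. Now have -(105/1147).
105 ≡ 1 (mod 4), so quadratic reciprocity gives (105/1147) = (1147/105). Reduce: 1147 ≡ 97 (mod 105). Now have -(97/105).
97 ≡ 1 (mod 4), so quadratic reciprocity gives (97/105) = (105/97). Reduce: 105 ≡ 8 (mod 97). Now have -(8/97).
Factor out 2: 8 = 2^3. Since 97 ≡ 1 (mod 8), (2/97) = +1, and (2/97)^3 = +1. Now have -(1/97).
(1/97) = 1. Collecting the sign factors: -1.

-1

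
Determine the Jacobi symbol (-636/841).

1

Reduce the numerator: -636 ≡ 205 (mod 841), so (-636/841) = (205/841).
205 ≡ 1 (mod 4), so quadratic reciprocity gives (205/841) = (841/205). Reduce: 841 ≡ 21 (mod 205). Now have (21/205).
21 ≡ 1 (mod 4), so quadratic reciprocity gives (21/205) = (205/21). Reduce: 205 ≡ 16 (mod 21). Now have (16/21).
Factor out 2: 16 = 2^4. Since 21 ≡ 5 (mod 8), (2/21) = -1, and (2/21)^4 = +1. Now have (1/21).
(1/21) = 1. Collecting the sign factors: 1.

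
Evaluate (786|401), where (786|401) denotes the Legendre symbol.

1

(786|401)
  = (385|401)    [786 ≡ 385 mod 401]
  = (401|385)    [QR: 385 ≡ 1 mod 4, sign kept]
  = (16|385)    [401 ≡ 16 mod 385]
  = (1|385)    [385 ≡ 1 mod 8 ⇒ (2|385)^4 = +1]
  = 1    [(1|385) = 1]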